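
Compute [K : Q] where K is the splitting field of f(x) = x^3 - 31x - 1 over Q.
[K : Q] = 6

By the rational root test, any rational root of the monic integer polynomial f(x) = x^3 - 31x - 1 must be an integer dividing the constant term -1, i.e. one of ±{1}. Evaluating: f(1) = -31, f(-1) = 29; none is 0, so f has no rational root and is therefore irreducible over Q (a cubic with no linear factor over a field is irreducible). For an irreducible cubic, the Galois group is A_3 or S_3 according as the discriminant disc(f) = -4a^3 - 27b^2 = -4·(-31)^3 - 27·(-1)^2 = 119137 is or is not a square in Q. Here disc(f) = 119137 is not a perfect square in Q, so the Galois group of f over Q is not contained in A_3 and must be all of S_3. The splitting field has degree |S_3| = 6 over Q, so [K : Q] = 6.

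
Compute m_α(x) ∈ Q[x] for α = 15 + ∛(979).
m_α(x) = x^3 - 45x^2 + 675x - 4354

Set β = α - 15 = ∛(979), so β^3 = 979. Then (α - 15)^3 - 979 = 0, i.e. α is a root of g(x) = (x - 15)^3 - 979 = x^3 - 45x^2 + 675x - 4354. Since g(x) = h(x - 15) where h(x) = x^3 - 979, and h is irreducible over Q (because 979 is not a perfect cube, so h has no rational root, and a monic cubic with no rational root is irreducible), g is also irreducible (irreducibility is preserved under the substitution x → x - 15). Hence m_α(x) = x^3 - 45x^2 + 675x - 4354.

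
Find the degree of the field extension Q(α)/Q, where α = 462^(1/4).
[Q(α):Q] = 4

α is a root of x^4 - 462. By Eisenstein's criterion at the prime p = 2 (which divides the constant term 462 but p^2 = 4 does not, since 462 is squarefree), x^4 - 462 is irreducible over Q. Hence [Q(α):Q] = 4.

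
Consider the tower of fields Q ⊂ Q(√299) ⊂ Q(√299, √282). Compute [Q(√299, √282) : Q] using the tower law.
[Q(√299, √282) : Q] = 4

[Q(√299):Q] = 2 (min poly x^2 - 299, irreducible since 299 is squarefree > 1). For the top step, suppose √282 ∈ Q(√299), say √282 = c + d√299 with c, d ∈ Q. Squaring: 282 = c^2 + 299d^2 + 2cd√299. Since √299 ∉ Q this forces 2cd = 0. If d = 0 then √282 = c ∈ Q, contradicting 282 squarefree > 1. If c = 0 then 282 = 299d^2, so 299·282 = (299d)^2 is a perfect square in Q — but 299·282 = 84318 is not a perfect square (since 299 and 282 are distinct squarefree integers). Contradiction. Hence √282 ∉ Q(√299), so x^2 - 282 stays irreducible over Q(√299) and [Q(√299, √282) : Q(√299)] = 2. By the tower law, [Q(√299, √282) : Q] = 2 · 2 = 4.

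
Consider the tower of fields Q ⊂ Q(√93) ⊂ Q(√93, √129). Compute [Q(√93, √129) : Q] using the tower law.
[Q(√93, √129) : Q] = 4

[Q(√93):Q] = 2 (min poly x^2 - 93, irreducible since 93 is squarefree > 1). For the top step, suppose √129 ∈ Q(√93), say √129 = c + d√93 with c, d ∈ Q. Squaring: 129 = c^2 + 93d^2 + 2cd√93. Since √93 ∉ Q this forces 2cd = 0. If d = 0 then √129 = c ∈ Q, contradicting 129 squarefree > 1. If c = 0 then 129 = 93d^2, so 93·129 = (93d)^2 is a perfect square in Q — but 93·129 = 11997 is not a perfect square (since 93 and 129 are distinct squarefree integers). Contradiction. Hence √129 ∉ Q(√93), so x^2 - 129 stays irreducible over Q(√93) and [Q(√93, √129) : Q(√93)] = 2. By the tower law, [Q(√93, √129) : Q] = 2 · 2 = 4.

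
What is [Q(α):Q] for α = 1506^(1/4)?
[Q(α):Q] = 4

α is a root of x^4 - 1506. By Eisenstein's criterion at the prime p = 2 (which divides the constant term 1506 but p^2 = 4 does not, since 1506 is squarefree), x^4 - 1506 is irreducible over Q. Hence [Q(α):Q] = 4.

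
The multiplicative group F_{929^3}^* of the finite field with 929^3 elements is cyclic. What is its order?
|F_{929^3}^*| = 801765088

F_{929^3} has 929^3 = 801765089 elements; its multiplicative group consists of all nonzero elements, so |F_{929^3}^*| = 801765089 - 1 = 801765088. (It is cyclic since any finite subgroup of the multiplicative group of a field is cyclic.)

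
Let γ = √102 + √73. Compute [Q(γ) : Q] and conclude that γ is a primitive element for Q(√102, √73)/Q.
[Q(γ) : Q] = 4 (equivalently, Q(γ) = Q(√102, √73))

Obviously Q(γ) ⊆ Q(√102, √73), and [Q(√102, √73):Q] = 4 (since 102, 73 are distinct squarefree integers > 1 with 7446 not a perfect square). To show equality we compute the minimal polynomial of γ. From γ = √102 + √73: γ^2 = 102 + 2√(7446) + 73 = 175 + 2√(7446), so γ^2 - 175 = 2√(7446); squaring, (γ^2 - 175)^2 = 4·7446, i.e. γ^4 - 350γ^2 + 30625 - 29784 = 0, i.e. γ^4 - 350γ^2 + 841 = 0. So γ is a root of x^4 - 350x^2 + 841. This polynomial is irreducible over Q: it has no rational root (each ±√102 ± √73 is irrational), and any factorization into two quadratics over Q would force √(7446) ∈ Q (pairing opposite roots) or √102, √73 ∈ Q (other pairings), all impossible. Hence [Q(γ):Q] = 4 = [Q(√102, √73):Q], so Q(γ) = Q(√102, √73).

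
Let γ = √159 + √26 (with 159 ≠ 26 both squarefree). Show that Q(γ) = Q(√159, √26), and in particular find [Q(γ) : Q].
[Q(γ) : Q] = 4 (equivalently, Q(γ) = Q(√159, √26))

Obviously Q(γ) ⊆ Q(√159, √26), and [Q(√159, √26):Q] = 4 (since 159, 26 are distinct squarefree integers > 1 with 4134 not a perfect square). To show equality we compute the minimal polynomial of γ. From γ = √159 + √26: γ^2 = 159 + 2√(4134) + 26 = 185 + 2√(4134), so γ^2 - 185 = 2√(4134); squaring, (γ^2 - 185)^2 = 4·4134, i.e. γ^4 - 370γ^2 + 34225 - 16536 = 0, i.e. γ^4 - 370γ^2 + 17689 = 0. So γ is a root of x^4 - 370x^2 + 17689. This polynomial is irreducible over Q: it has no rational root (each ±√159 ± √26 is irrational), and any factorization into two quadratics over Q would force √(4134) ∈ Q (pairing opposite roots) or √159, √26 ∈ Q (other pairings), all impossible. Hence [Q(γ):Q] = 4 = [Q(√159, √26):Q], so Q(γ) = Q(√159, √26).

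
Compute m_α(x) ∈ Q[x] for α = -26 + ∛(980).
m_α(x) = x^3 + 78x^2 + 2028x + 16596

Set β = α + 26 = ∛(980), so β^3 = 980. Then (α + 26)^3 - 980 = 0, i.e. α is a root of g(x) = (x + 26)^3 - 980 = x^3 + 78x^2 + 2028x + 16596. Since g(x) = h(x + 26) where h(x) = x^3 - 980, and h is irreducible over Q (because 980 is not a perfect cube, so h has no rational root, and a monic cubic with no rational root is irreducible), g is also irreducible (irreducibility is preserved under the substitution x → x + 26). Hence m_α(x) = x^3 + 78x^2 + 2028x + 16596.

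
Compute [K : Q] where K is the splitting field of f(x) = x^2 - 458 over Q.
[K : Q] = 2

f(x) = x^2 - 458 factors as (x - √458)(x + √458). The splitting field is K = Q(√458). Since 458 is squarefree and > 1, it is not a perfect square, so x^2 - 458 is irreducible over Q and [Q(√458) : Q] = 2. Hence [K : Q] = 2.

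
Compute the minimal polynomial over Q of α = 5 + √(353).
m_α(x) = x^2 - 10x - 328

From α - 5 = √(353), squaring gives (α - 5)^2 = 353, i.e. α^2 - 10α + 25 = 353, so α^2 - 10α - 328 = 0. The discriminant of x^2 - 10x - 328 is (-10)^2 - 4·(-328) = 100 + 1312 = 1412, and 4·(353) is not a perfect square in Q since 353 is squarefree and ≠ 1. Hence x^2 - 10x - 328 is irreducible over Q and is the minimal polynomial of α.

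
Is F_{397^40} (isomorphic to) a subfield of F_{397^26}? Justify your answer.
No: F_{397^40} is not a subfield of F_{397^26}

F_{p^m} embeds in F_{p^n} iff m | n. Here 40 ∤ 26 (since 26 = 0·40 + 26 with remainder 26 ≠ 0), so F_{397^40} is not a subfield of F_{397^26}. Equivalently: if it were, the tower law would give 40 = [F_{397^40}:F_397] dividing [F_{397^26}:F_397] = 26, contradiction.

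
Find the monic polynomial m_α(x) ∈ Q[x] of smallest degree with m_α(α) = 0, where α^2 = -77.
m_α(x) = x^2 + 77

α satisfies α^2 + 77 = 0, so x^2 + 77 annihilates α. Since d = -77 is squarefree and ≠ 1, it is not a perfect square in Q, so x^2 + 77 has no rational root and is therefore irreducible over Q (a degree-2 polynomial over a field is irreducible iff it has no root). Hence m_α(x) = x^2 + 77.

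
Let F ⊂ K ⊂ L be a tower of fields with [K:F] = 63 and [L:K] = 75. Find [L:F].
[L:F] = 4725

The tower law says that for any tower of field extensions F ⊂ K ⊂ L with finite degrees, [L:F] = [L:K] · [K:F]. Here this gives [L:F] = 75 · 63 = 4725.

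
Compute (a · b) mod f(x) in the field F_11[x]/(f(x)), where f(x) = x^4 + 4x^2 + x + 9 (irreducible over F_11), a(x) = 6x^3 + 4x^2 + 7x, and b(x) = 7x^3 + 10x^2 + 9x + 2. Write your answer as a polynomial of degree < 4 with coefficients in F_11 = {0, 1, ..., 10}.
a · b ≡ 10x^3 + 2x^2 + 6x + 5 (mod f(x))

Multiply in F_11[x]: a(x)·b(x) = (6x^3 + 4x^2 + 7x)·(7x^3 + 10x^2 + 9x + 2) = 9x^6 + 8x^3 + 5x^2 + 3x. This has degree ≥ 4, so divide by f(x) over F_11: 9x^6 + 8x^3 + 5x^2 + 3x = (9x^2 + 8)·(x^4 + 4x^2 + x + 9) + (10x^3 + 2x^2 + 6x + 5). Hence a·b ≡ 10x^3 + 2x^2 + 6x + 5 (mod f). (F_11[x]/(f) is a field with 11^4 = 14641 elements since f is irreducible of degree 4.)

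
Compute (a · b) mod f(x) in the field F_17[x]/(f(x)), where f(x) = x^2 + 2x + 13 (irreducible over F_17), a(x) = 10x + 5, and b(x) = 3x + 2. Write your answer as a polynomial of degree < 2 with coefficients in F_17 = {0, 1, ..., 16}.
a · b ≡ 9x + 11 (mod f(x))

Multiply in F_17[x]: a(x)·b(x) = (10x + 5)·(3x + 2) = 13x^2 + x + 10. This has degree ≥ 2, so divide by f(x) over F_17: 13x^2 + x + 10 = (13)·(x^2 + 2x + 13) + (9x + 11). Hence a·b ≡ 9x + 11 (mod f). (F_17[x]/(f) is a field with 17^2 = 289 elements since f is irreducible of degree 2.)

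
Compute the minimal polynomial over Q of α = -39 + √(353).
m_α(x) = x^2 + 78x + 1168

From α + 39 = √(353), squaring gives (α + 39)^2 = 353, i.e. α^2 + 78α + 1521 = 353, so α^2 + 78α + 1168 = 0. The discriminant of x^2 + 78x + 1168 is (78)^2 - 4·(1168) = 6084 - 4672 = 1412, and 4·(353) is not a perfect square in Q since 353 is squarefree and ≠ 1. Hence x^2 + 78x + 1168 is irreducible over Q and is the minimal polynomial of α.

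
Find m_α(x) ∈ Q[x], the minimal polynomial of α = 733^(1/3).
m_α(x) = x^3 - 733

α satisfies α^3 = 733, so x^3 - 733 annihilates α. By the rational root test, a rational root p/q (in lowest terms) of x^3 - 733 would satisfy p^3 = 733 q^3, forcing q = 1 and p^3 = 733; but 733 is not a perfect cube, contradiction. A monic cubic over Q with no rational root is irreducible (any nontrivial factorization would include a linear factor). Hence x^3 - 733 is the minimal polynomial of α, and in particular [Q(α):Q] = 3.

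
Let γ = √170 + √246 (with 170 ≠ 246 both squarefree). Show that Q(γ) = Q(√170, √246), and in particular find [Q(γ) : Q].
[Q(γ) : Q] = 4 (equivalently, Q(γ) = Q(√170, √246))

Obviously Q(γ) ⊆ Q(√170, √246), and [Q(√170, √246):Q] = 4 (since 170, 246 are distinct squarefree integers > 1 with 41820 not a perfect square). To show equality we compute the minimal polynomial of γ. From γ = √170 + √246: γ^2 = 170 + 2√(41820) + 246 = 416 + 2√(41820), so γ^2 - 416 = 2√(41820); squaring, (γ^2 - 416)^2 = 4·41820, i.e. γ^4 - 832γ^2 + 173056 - 167280 = 0, i.e. γ^4 - 832γ^2 + 5776 = 0. So γ is a root of x^4 - 832x^2 + 5776. This polynomial is irreducible over Q: it has no rational root (each ±√170 ± √246 is irrational), and any factorization into two quadratics over Q would force √(41820) ∈ Q (pairing opposite roots) or √170, √246 ∈ Q (other pairings), all impossible. Hence [Q(γ):Q] = 4 = [Q(√170, √246):Q], so Q(γ) = Q(√170, √246).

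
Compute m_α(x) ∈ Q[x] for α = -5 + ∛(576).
m_α(x) = x^3 + 15x^2 + 75x - 451

Set β = α + 5 = ∛(576), so β^3 = 576. Then (α + 5)^3 - 576 = 0, i.e. α is a root of g(x) = (x + 5)^3 - 576 = x^3 + 15x^2 + 75x - 451. Since g(x) = h(x + 5) where h(x) = x^3 - 576, and h is irreducible over Q (because 576 is not a perfect cube, so h has no rational root, and a monic cubic with no rational root is irreducible), g is also irreducible (irreducibility is preserved under the substitution x → x + 5). Hence m_α(x) = x^3 + 15x^2 + 75x - 451.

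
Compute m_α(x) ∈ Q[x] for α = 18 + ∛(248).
m_α(x) = x^3 - 54x^2 + 972x - 6080

Set β = α - 18 = ∛(248), so β^3 = 248. Then (α - 18)^3 - 248 = 0, i.e. α is a root of g(x) = (x - 18)^3 - 248 = x^3 - 54x^2 + 972x - 6080. Since g(x) = h(x - 18) where h(x) = x^3 - 248, and h is irreducible over Q (because 248 is not a perfect cube, so h has no rational root, and a monic cubic with no rational root is irreducible), g is also irreducible (irreducibility is preserved under the substitution x → x - 18). Hence m_α(x) = x^3 - 54x^2 + 972x - 6080.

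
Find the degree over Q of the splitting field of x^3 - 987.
[K : Q] = 6

The roots of x^3 - 987 are ∛987, ω∛987, ω^2∛987 where ω = e^(2πi/3) is a primitive cube root of unity, so K = Q(∛987, ω). Now [Q(∛987):Q] = 3 (since 987 is not a perfect cube, x^3 - 987 is irreducible) and [Q(ω):Q] = 2. Both 2 and 3 divide [K:Q], and [K:Q] ≤ 3·2 = 6, so [K:Q] = 6. (Equivalently: Q(∛987) ⊂ R but ω ∉ R, so [K : Q(∛987)] = 2.)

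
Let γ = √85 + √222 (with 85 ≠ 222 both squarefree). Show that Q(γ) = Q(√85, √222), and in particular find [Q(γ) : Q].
[Q(γ) : Q] = 4 (equivalently, Q(γ) = Q(√85, √222))

Obviously Q(γ) ⊆ Q(√85, √222), and [Q(√85, √222):Q] = 4 (since 85, 222 are distinct squarefree integers > 1 with 18870 not a perfect square). To show equality we compute the minimal polynomial of γ. From γ = √85 + √222: γ^2 = 85 + 2√(18870) + 222 = 307 + 2√(18870), so γ^2 - 307 = 2√(18870); squaring, (γ^2 - 307)^2 = 4·18870, i.e. γ^4 - 614γ^2 + 94249 - 75480 = 0, i.e. γ^4 - 614γ^2 + 18769 = 0. So γ is a root of x^4 - 614x^2 + 18769. This polynomial is irreducible over Q: it has no rational root (each ±√85 ± √222 is irrational), and any factorization into two quadratics over Q would force √(18870) ∈ Q (pairing opposite roots) or √85, √222 ∈ Q (other pairings), all impossible. Hence [Q(γ):Q] = 4 = [Q(√85, √222):Q], so Q(γ) = Q(√85, √222).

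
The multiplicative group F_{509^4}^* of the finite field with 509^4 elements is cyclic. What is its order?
|F_{509^4}^*| = 67122964560

F_{509^4} has 509^4 = 67122964561 elements; its multiplicative group consists of all nonzero elements, so |F_{509^4}^*| = 67122964561 - 1 = 67122964560. (It is cyclic since any finite subgroup of the multiplicative group of a field is cyclic.)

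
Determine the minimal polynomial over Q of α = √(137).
m_α(x) = x^2 - 137

α satisfies α^2 - 137 = 0, so x^2 - 137 annihilates α. Since d = 137 is squarefree and ≠ 1, it is not a perfect square in Q, so x^2 - 137 has no rational root and is therefore irreducible over Q (a degree-2 polynomial over a field is irreducible iff it has no root). Hence m_α(x) = x^2 - 137.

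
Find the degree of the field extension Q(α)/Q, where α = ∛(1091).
[Q(α):Q] = 3

The minimal polynomial of α is x^3 - 1091, irreducible over Q since 1091 is not a perfect cube (so x^3 - 1091 has no rational root). Hence [Q(α):Q] = deg(m_α) = 3.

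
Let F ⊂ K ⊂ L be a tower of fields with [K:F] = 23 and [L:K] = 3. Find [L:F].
[L:F] = 69

The tower law says that for any tower of field extensions F ⊂ K ⊂ L with finite degrees, [L:F] = [L:K] · [K:F]. Here this gives [L:F] = 3 · 23 = 69.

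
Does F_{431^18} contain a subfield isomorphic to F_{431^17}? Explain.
No: F_{431^17} is not a subfield of F_{431^18}

F_{p^m} embeds in F_{p^n} iff m | n. Here 17 ∤ 18 (since 18 = 1·17 + 1 with remainder 1 ≠ 0), so F_{431^17} is not a subfield of F_{431^18}. Equivalently: if it were, the tower law would give 17 = [F_{431^17}:F_431] dividing [F_{431^18}:F_431] = 18, contradiction.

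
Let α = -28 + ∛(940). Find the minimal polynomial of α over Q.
m_α(x) = x^3 + 84x^2 + 2352x + 21012

Set β = α + 28 = ∛(940), so β^3 = 940. Then (α + 28)^3 - 940 = 0, i.e. α is a root of g(x) = (x + 28)^3 - 940 = x^3 + 84x^2 + 2352x + 21012. Since g(x) = h(x + 28) where h(x) = x^3 - 940, and h is irreducible over Q (because 940 is not a perfect cube, so h has no rational root, and a monic cubic with no rational root is irreducible), g is also irreducible (irreducibility is preserved under the substitution x → x + 28). Hence m_α(x) = x^3 + 84x^2 + 2352x + 21012.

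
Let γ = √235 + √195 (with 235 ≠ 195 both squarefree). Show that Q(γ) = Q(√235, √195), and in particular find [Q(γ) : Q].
[Q(γ) : Q] = 4 (equivalently, Q(γ) = Q(√235, √195))

Obviously Q(γ) ⊆ Q(√235, √195), and [Q(√235, √195):Q] = 4 (since 235, 195 are distinct squarefree integers > 1 with 45825 not a perfect square). To show equality we compute the minimal polynomial of γ. From γ = √235 + √195: γ^2 = 235 + 2√(45825) + 195 = 430 + 2√(45825), so γ^2 - 430 = 2√(45825); squaring, (γ^2 - 430)^2 = 4·45825, i.e. γ^4 - 860γ^2 + 184900 - 183300 = 0, i.e. γ^4 - 860γ^2 + 1600 = 0. So γ is a root of x^4 - 860x^2 + 1600. This polynomial is irreducible over Q: it has no rational root (each ±√235 ± √195 is irrational), and any factorization into two quadratics over Q would force √(45825) ∈ Q (pairing opposite roots) or √235, √195 ∈ Q (other pairings), all impossible. Hence [Q(γ):Q] = 4 = [Q(√235, √195):Q], so Q(γ) = Q(√235, √195).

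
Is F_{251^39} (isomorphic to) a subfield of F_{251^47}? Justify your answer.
No: F_{251^39} is not a subfield of F_{251^47}

F_{p^m} embeds in F_{p^n} iff m | n. Here 39 ∤ 47 (since 47 = 1·39 + 8 with remainder 8 ≠ 0), so F_{251^39} is not a subfield of F_{251^47}. Equivalently: if it were, the tower law would give 39 = [F_{251^39}:F_251] dividing [F_{251^47}:F_251] = 47, contradiction.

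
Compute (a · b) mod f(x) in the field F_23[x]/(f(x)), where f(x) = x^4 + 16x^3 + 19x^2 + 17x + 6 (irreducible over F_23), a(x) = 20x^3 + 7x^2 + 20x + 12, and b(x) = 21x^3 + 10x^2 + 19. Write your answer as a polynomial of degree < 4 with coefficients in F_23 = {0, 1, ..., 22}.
a · b ≡ 13x^3 + 20x^2 + 11x + 11 (mod f(x))

Multiply in F_23[x]: a(x)·b(x) = (20x^3 + 7x^2 + 20x + 12)·(21x^3 + 10x^2 + 19) = 6x^6 + 2x^5 + 7x^4 + 4x^3 + 12x + 21. This has degree ≥ 4, so divide by f(x) over F_23: 6x^6 + 2x^5 + 7x^4 + 4x^3 + 12x + 21 = (6x^2 + 21x + 17)·(x^4 + 16x^3 + 19x^2 + 17x + 6) + (13x^3 + 20x^2 + 11x + 11). Hence a·b ≡ 13x^3 + 20x^2 + 11x + 11 (mod f). (F_23[x]/(f) is a field with 23^4 = 279841 elements since f is irreducible of degree 4.)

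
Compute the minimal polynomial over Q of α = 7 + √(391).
m_α(x) = x^2 - 14x - 342

From α - 7 = √(391), squaring gives (α - 7)^2 = 391, i.e. α^2 - 14α + 49 = 391, so α^2 - 14α - 342 = 0. The discriminant of x^2 - 14x - 342 is (-14)^2 - 4·(-342) = 196 + 1368 = 1564, and 4·(391) is not a perfect square in Q since 391 is squarefree and ≠ 1. Hence x^2 - 14x - 342 is irreducible over Q and is the minimal polynomial of α.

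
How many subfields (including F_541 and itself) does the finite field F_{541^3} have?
F_{541^3} has 2 subfields

The subfields of F_{p^n} are exactly the fields F_{p^d} for d | n (each is the fixed field of the unique index-d subgroup of Gal(F_{p^n}/F_p) ≅ Z/nZ). The divisors of n = 3 are {1, 3}, giving 2 subfields: F_{541^1}, F_{541^3}.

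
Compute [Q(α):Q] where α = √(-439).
[Q(α):Q] = 2

[Q(α):Q] equals the degree of the minimal polynomial of α. Here α^2 = -439 and x^2 + 439 is irreducible (d = -439 is squarefree, ≠ 1, hence not a square), so deg(m_α) = 2. Thus [Q(α):Q] = 2.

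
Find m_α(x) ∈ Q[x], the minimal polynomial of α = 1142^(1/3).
m_α(x) = x^3 - 1142

α satisfies α^3 = 1142, so x^3 - 1142 annihilates α. By the rational root test, a rational root p/q (in lowest terms) of x^3 - 1142 would satisfy p^3 = 1142 q^3, forcing q = 1 and p^3 = 1142; but 1142 is not a perfect cube, contradiction. A monic cubic over Q with no rational root is irreducible (any nontrivial factorization would include a linear factor). Hence x^3 - 1142 is the minimal polynomial of α, and in particular [Q(α):Q] = 3.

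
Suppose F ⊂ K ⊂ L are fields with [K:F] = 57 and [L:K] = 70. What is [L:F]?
[L:F] = 3990

The tower law says that for any tower of field extensions F ⊂ K ⊂ L with finite degrees, [L:F] = [L:K] · [K:F]. Here this gives [L:F] = 70 · 57 = 3990.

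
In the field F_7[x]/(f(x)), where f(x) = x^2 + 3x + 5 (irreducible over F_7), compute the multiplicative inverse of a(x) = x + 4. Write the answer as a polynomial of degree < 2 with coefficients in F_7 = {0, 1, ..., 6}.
a(x)^(-1) ≡ 3x + 4 (mod f(x))

Since f is irreducible over F_7, F_7[x]/(f) is a field and a(x) ≠ 0 has an inverse. Apply the extended Euclidean algorithm to f(x) and a(x) in F_7[x]: f(x) = (x + 6)·a(x) + (2). The last nonzero remainder is the constant 2 = gcd(f, a) in F_7. Back-substituting through the division chain expresses 2 = s(x)·a(x) + t(x)·f(x) with s(x) ≡ 6x + 1 (mod f), so (6x + 1)·a(x) ≡ 2 (mod f). Multiplying by 2^(-1) ≡ 4 in F_7 gives a(x)^(-1) ≡ 4·(6x + 1) ≡ 3x + 4 (mod f). Check: (x + 4)·(3x + 4) = 3x^2 + 2x + 2 ≡ 1 (mod x^2 + 3x + 5).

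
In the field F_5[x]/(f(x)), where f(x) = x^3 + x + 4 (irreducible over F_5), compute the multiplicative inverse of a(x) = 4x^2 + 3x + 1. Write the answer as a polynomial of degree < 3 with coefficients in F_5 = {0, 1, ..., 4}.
a(x)^(-1) ≡ x^2 + 3x + 1 (mod f(x))

Since f is irreducible over F_5, F_5[x]/(f) is a field and a(x) ≠ 0 has an inverse. Apply the extended Euclidean algorithm to f(x) and a(x) in F_5[x]: f(x) = (4x + 2)·a(x) + (x + 2);  a(x) = (4x)·(x + 2) + (1). The last nonzero remainder is the constant 1 = gcd(f, a) in F_5. Back-substituting through the division chain expresses 1 = s(x)·a(x) + t(x)·f(x) with s(x) ≡ x^2 + 3x + 1 (mod f), so a(x)^(-1) ≡ s(x) = x^2 + 3x + 1 (mod f). Check: (4x^2 + 3x + 1)·(x^2 + 3x + 1) = 4x^4 + 4x^2 + x + 1 ≡ 1 (mod x^3 + x + 4).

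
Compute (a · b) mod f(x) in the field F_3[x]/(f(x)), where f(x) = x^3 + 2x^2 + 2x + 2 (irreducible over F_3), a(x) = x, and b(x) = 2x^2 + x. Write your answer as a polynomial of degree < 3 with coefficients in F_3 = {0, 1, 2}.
a · b ≡ 2x + 2 (mod f(x))

Multiply in F_3[x]: a(x)·b(x) = (x)·(2x^2 + x) = 2x^3 + x^2. This has degree ≥ 3, so divide by f(x) over F_3: 2x^3 + x^2 = (2)·(x^3 + 2x^2 + 2x + 2) + (2x + 2). Hence a·b ≡ 2x + 2 (mod f). (F_3[x]/(f) is a field with 3^3 = 27 elements since f is irreducible of degree 3.)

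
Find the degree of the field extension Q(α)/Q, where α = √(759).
[Q(α):Q] = 2

[Q(α):Q] equals the degree of the minimal polynomial of α. Here α^2 = 759 and x^2 - 759 is irreducible (d = 759 is squarefree, ≠ 1, hence not a square), so deg(m_α) = 2. Thus [Q(α):Q] = 2.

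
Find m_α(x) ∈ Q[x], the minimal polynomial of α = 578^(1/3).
m_α(x) = x^3 - 578

α satisfies α^3 = 578, so x^3 - 578 annihilates α. By the rational root test, a rational root p/q (in lowest terms) of x^3 - 578 would satisfy p^3 = 578 q^3, forcing q = 1 and p^3 = 578; but 578 is not a perfect cube, contradiction. A monic cubic over Q with no rational root is irreducible (any nontrivial factorization would include a linear factor). Hence x^3 - 578 is the minimal polynomial of α, and in particular [Q(α):Q] = 3.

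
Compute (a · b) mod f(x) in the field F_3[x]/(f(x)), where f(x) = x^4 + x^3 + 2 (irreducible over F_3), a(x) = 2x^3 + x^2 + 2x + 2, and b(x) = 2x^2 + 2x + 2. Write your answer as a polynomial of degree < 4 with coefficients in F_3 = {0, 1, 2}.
a · b ≡ 2x^3 + x^2 (mod f(x))

Multiply in F_3[x]: a(x)·b(x) = (2x^3 + x^2 + 2x + 2)·(2x^2 + 2x + 2) = x^5 + x^3 + x^2 + 2x + 1. This has degree ≥ 4, so divide by f(x) over F_3: x^5 + x^3 + x^2 + 2x + 1 = (x + 2)·(x^4 + x^3 + 2) + (2x^3 + x^2). Hence a·b ≡ 2x^3 + x^2 (mod f). (F_3[x]/(f) is a field with 3^4 = 81 elements since f is irreducible of degree 4.)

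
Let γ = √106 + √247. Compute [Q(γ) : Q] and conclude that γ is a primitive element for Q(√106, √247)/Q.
[Q(γ) : Q] = 4 (equivalently, Q(γ) = Q(√106, √247))

Obviously Q(γ) ⊆ Q(√106, √247), and [Q(√106, √247):Q] = 4 (since 106, 247 are distinct squarefree integers > 1 with 26182 not a perfect square). To show equality we compute the minimal polynomial of γ. From γ = √106 + √247: γ^2 = 106 + 2√(26182) + 247 = 353 + 2√(26182), so γ^2 - 353 = 2√(26182); squaring, (γ^2 - 353)^2 = 4·26182, i.e. γ^4 - 706γ^2 + 124609 - 104728 = 0, i.e. γ^4 - 706γ^2 + 19881 = 0. So γ is a root of x^4 - 706x^2 + 19881. This polynomial is irreducible over Q: it has no rational root (each ±√106 ± √247 is irrational), and any factorization into two quadratics over Q would force √(26182) ∈ Q (pairing opposite roots) or √106, √247 ∈ Q (other pairings), all impossible. Hence [Q(γ):Q] = 4 = [Q(√106, √247):Q], so Q(γ) = Q(√106, √247).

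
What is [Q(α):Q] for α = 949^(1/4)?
[Q(α):Q] = 4

α is a root of x^4 - 949. By Eisenstein's criterion at the prime p = 13 (which divides the constant term 949 but p^2 = 169 does not, since 949 is squarefree), x^4 - 949 is irreducible over Q. Hence [Q(α):Q] = 4.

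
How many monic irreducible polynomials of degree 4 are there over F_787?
There are 95904334698 monic irreducible polynomials of degree 4 over F_787

Each element of F_{787^4} that lies in no proper subfield is a root of exactly one monic irreducible of degree 4 over F_787, and each such polynomial has 4 distinct roots in F_{787^4}. By Möbius inversion the count is N_787(4) = (1/4) Σ_{d|4} μ(4/d) · 787^d = (1/4)(μ(4)·787^1 + μ(2)·787^2 + μ(1)·787^4) = 383617338792/4 = 95904334698.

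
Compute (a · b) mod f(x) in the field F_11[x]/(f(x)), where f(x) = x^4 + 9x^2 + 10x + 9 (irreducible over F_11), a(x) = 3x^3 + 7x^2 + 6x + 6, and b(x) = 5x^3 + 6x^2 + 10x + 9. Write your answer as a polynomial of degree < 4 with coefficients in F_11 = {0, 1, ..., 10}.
a · b ≡ 9x^3 + 10 (mod f(x))

Multiply in F_11[x]: a(x)·b(x) = (3x^3 + 7x^2 + 6x + 6)·(5x^3 + 6x^2 + 10x + 9) = 4x^6 + 9x^5 + 3x^4 + 9x^3 + 5x^2 + 4x + 10. This has degree ≥ 4, so divide by f(x) over F_11: 4x^6 + 9x^5 + 3x^4 + 9x^3 + 5x^2 + 4x + 10 = (4x^2 + 9x)·(x^4 + 9x^2 + 10x + 9) + (9x^3 + 10). Hence a·b ≡ 9x^3 + 10 (mod f). (F_11[x]/(f) is a field with 11^4 = 14641 elements since f is irreducible of degree 4.)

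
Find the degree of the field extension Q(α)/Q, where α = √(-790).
[Q(α):Q] = 2

[Q(α):Q] equals the degree of the minimal polynomial of α. Here α^2 = -790 and x^2 + 790 is irreducible (d = -790 is squarefree, ≠ 1, hence not a square), so deg(m_α) = 2. Thus [Q(α):Q] = 2.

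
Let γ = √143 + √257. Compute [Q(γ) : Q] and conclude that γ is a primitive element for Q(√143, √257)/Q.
[Q(γ) : Q] = 4 (equivalently, Q(γ) = Q(√143, √257))

Obviously Q(γ) ⊆ Q(√143, √257), and [Q(√143, √257):Q] = 4 (since 143, 257 are distinct squarefree integers > 1 with 36751 not a perfect square). To show equality we compute the minimal polynomial of γ. From γ = √143 + √257: γ^2 = 143 + 2√(36751) + 257 = 400 + 2√(36751), so γ^2 - 400 = 2√(36751); squaring, (γ^2 - 400)^2 = 4·36751, i.e. γ^4 - 800γ^2 + 160000 - 147004 = 0, i.e. γ^4 - 800γ^2 + 12996 = 0. So γ is a root of x^4 - 800x^2 + 12996. This polynomial is irreducible over Q: it has no rational root (each ±√143 ± √257 is irrational), and any factorization into two quadratics over Q would force √(36751) ∈ Q (pairing opposite roots) or √143, √257 ∈ Q (other pairings), all impossible. Hence [Q(γ):Q] = 4 = [Q(√143, √257):Q], so Q(γ) = Q(√143, √257).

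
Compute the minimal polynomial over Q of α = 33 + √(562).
m_α(x) = x^2 - 66x + 527

From α - 33 = √(562), squaring gives (α - 33)^2 = 562, i.e. α^2 - 66α + 1089 = 562, so α^2 - 66α + 527 = 0. The discriminant of x^2 - 66x + 527 is (-66)^2 - 4·(527) = 4356 - 2108 = 2248, and 4·(562) is not a perfect square in Q since 562 is squarefree and ≠ 1. Hence x^2 - 66x + 527 is irreducible over Q and is the minimal polynomial of α.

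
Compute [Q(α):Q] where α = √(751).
[Q(α):Q] = 2

[Q(α):Q] equals the degree of the minimal polynomial of α. Here α^2 = 751 and x^2 - 751 is irreducible (d = 751 is squarefree, ≠ 1, hence not a square), so deg(m_α) = 2. Thus [Q(α):Q] = 2.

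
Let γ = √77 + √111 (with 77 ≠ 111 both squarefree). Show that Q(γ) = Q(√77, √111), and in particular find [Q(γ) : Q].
[Q(γ) : Q] = 4 (equivalently, Q(γ) = Q(√77, √111))

Obviously Q(γ) ⊆ Q(√77, √111), and [Q(√77, √111):Q] = 4 (since 77, 111 are distinct squarefree integers > 1 with 8547 not a perfect square). To show equality we compute the minimal polynomial of γ. From γ = √77 + √111: γ^2 = 77 + 2√(8547) + 111 = 188 + 2√(8547), so γ^2 - 188 = 2√(8547); squaring, (γ^2 - 188)^2 = 4·8547, i.e. γ^4 - 376γ^2 + 35344 - 34188 = 0, i.e. γ^4 - 376γ^2 + 1156 = 0. So γ is a root of x^4 - 376x^2 + 1156. This polynomial is irreducible over Q: it has no rational root (each ±√77 ± √111 is irrational), and any factorization into two quadratics over Q would force √(8547) ∈ Q (pairing opposite roots) or √77, √111 ∈ Q (other pairings), all impossible. Hence [Q(γ):Q] = 4 = [Q(√77, √111):Q], so Q(γ) = Q(√77, √111).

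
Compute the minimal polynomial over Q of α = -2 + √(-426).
m_α(x) = x^2 + 4x + 430

From α + 2 = √(-426), squaring gives (α + 2)^2 = -426, i.e. α^2 + 4α + 4 = -426, so α^2 + 4α + 430 = 0. The discriminant of x^2 + 4x + 430 is (4)^2 - 4·(430) = 16 - 1720 = -1704, and 4·(-426) is not a perfect square in Q since -426 is squarefree and ≠ 1. Hence x^2 + 4x + 430 is irreducible over Q and is the minimal polynomial of α.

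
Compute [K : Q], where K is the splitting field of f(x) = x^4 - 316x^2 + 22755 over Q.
[K : Q] = 4

Solving the quadratic in x^2: x^2 = (316 ± √(316^2 - 4·22755))/2 = (316 ± √8836)/2 = (316 ± 94)/2, giving x^2 = 205 or x^2 = 111. So f(x) = (x^2 - 205)(x^2 - 111) and the roots of f are ±√205, ±√111. Hence the splitting field is K = Q(√205, √111). Since 205 and 111 are distinct squarefree integers > 1, their product 22755 is not a perfect square, so √111 ∉ Q(√205). By the tower law [K:Q] = [Q(√205,√111):Q(√205)] · [Q(√205):Q] = 2 · 2 = 4.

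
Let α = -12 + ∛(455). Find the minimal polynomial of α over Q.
m_α(x) = x^3 + 36x^2 + 432x + 1273

Set β = α + 12 = ∛(455), so β^3 = 455. Then (α + 12)^3 - 455 = 0, i.e. α is a root of g(x) = (x + 12)^3 - 455 = x^3 + 36x^2 + 432x + 1273. Since g(x) = h(x + 12) where h(x) = x^3 - 455, and h is irreducible over Q (because 455 is not a perfect cube, so h has no rational root, and a monic cubic with no rational root is irreducible), g is also irreducible (irreducibility is preserved under the substitution x → x + 12). Hence m_α(x) = x^3 + 36x^2 + 432x + 1273.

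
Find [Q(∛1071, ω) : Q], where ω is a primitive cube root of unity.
[Q(∛1071, ω) : Q] = 6

[Q(∛1071):Q] = 3 (min poly x^3 - 1071, irreducible since 1071 is not a perfect cube). [Q(ω):Q] = 2 (min poly x^2 + x + 1). Since Q(∛1071) ⊂ R and ω ∉ R, we have ω ∉ Q(∛1071), so x^2 + x + 1 remains irreducible over Q(∛1071) and [Q(∛1071, ω) : Q(∛1071)] = 2. By the tower law, [Q(∛1071, ω) : Q] = 3 · 2 = 6. (In fact Q(∛1071, ω) is the splitting field of x^3 - 1071 over Q.)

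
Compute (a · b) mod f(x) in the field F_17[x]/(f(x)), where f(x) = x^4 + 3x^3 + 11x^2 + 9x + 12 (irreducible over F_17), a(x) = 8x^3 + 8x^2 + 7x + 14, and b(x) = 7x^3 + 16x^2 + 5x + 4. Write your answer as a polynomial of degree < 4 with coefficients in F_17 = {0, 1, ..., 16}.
a · b ≡ 8x^3 + 6x^2 + 2x + 14 (mod f(x))

Multiply in F_17[x]: a(x)·b(x) = (8x^3 + 8x^2 + 7x + 14)·(7x^3 + 16x^2 + 5x + 4) = 5x^6 + 14x^5 + 13x^4 + 10x^3 + 2x^2 + 13x + 5. This has degree ≥ 4, so divide by f(x) over F_17: 5x^6 + 14x^5 + 13x^4 + 10x^3 + 2x^2 + 13x + 5 = (5x^2 + 16x + 12)·(x^4 + 3x^3 + 11x^2 + 9x + 12) + (8x^3 + 6x^2 + 2x + 14). Hence a·b ≡ 8x^3 + 6x^2 + 2x + 14 (mod f). (F_17[x]/(f) is a field with 17^4 = 83521 elements since f is irreducible of degree 4.)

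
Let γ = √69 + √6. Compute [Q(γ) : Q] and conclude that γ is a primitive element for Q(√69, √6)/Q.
[Q(γ) : Q] = 4 (equivalently, Q(γ) = Q(√69, √6))

Obviously Q(γ) ⊆ Q(√69, √6), and [Q(√69, √6):Q] = 4 (since 69, 6 are distinct squarefree integers > 1 with 414 not a perfect square). To show equality we compute the minimal polynomial of γ. From γ = √69 + √6: γ^2 = 69 + 2√(414) + 6 = 75 + 2√(414), so γ^2 - 75 = 2√(414); squaring, (γ^2 - 75)^2 = 4·414, i.e. γ^4 - 150γ^2 + 5625 - 1656 = 0, i.e. γ^4 - 150γ^2 + 3969 = 0. So γ is a root of x^4 - 150x^2 + 3969. This polynomial is irreducible over Q: it has no rational root (each ±√69 ± √6 is irrational), and any factorization into two quadratics over Q would force √(414) ∈ Q (pairing opposite roots) or √69, √6 ∈ Q (other pairings), all impossible. Hence [Q(γ):Q] = 4 = [Q(√69, √6):Q], so Q(γ) = Q(√69, √6).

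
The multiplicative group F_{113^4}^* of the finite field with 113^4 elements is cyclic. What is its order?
|F_{113^4}^*| = 163047360

F_{113^4} has 113^4 = 163047361 elements; its multiplicative group consists of all nonzero elements, so |F_{113^4}^*| = 163047361 - 1 = 163047360. (It is cyclic since any finite subgroup of the multiplicative group of a field is cyclic.)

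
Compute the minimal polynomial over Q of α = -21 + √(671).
m_α(x) = x^2 + 42x - 230

From α + 21 = √(671), squaring gives (α + 21)^2 = 671, i.e. α^2 + 42α + 441 = 671, so α^2 + 42α - 230 = 0. The discriminant of x^2 + 42x - 230 is (42)^2 - 4·(-230) = 1764 + 920 = 2684, and 4·(671) is not a perfect square in Q since 671 is squarefree and ≠ 1. Hence x^2 + 42x - 230 is irreducible over Q and is the minimal polynomial of α.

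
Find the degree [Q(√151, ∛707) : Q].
[Q(√151, ∛707) : Q] = 6

Let L = Q(√151, ∛707). Since Q(√151) ⊂ L and [Q(√151):Q] = 2, the tower law gives 2 | [L:Q]. Likewise Q(∛707) ⊂ L with [Q(∛707):Q] = 3 (because 707 is not a perfect cube), so 3 | [L:Q]. As gcd(2,3) = 1, [L:Q] is divisible by 6. Conversely L is generated over Q by √151 and ∛707, so [L:Q] ≤ 2·3 = 6. Therefore [Q(√151, ∛707) : Q] = 6.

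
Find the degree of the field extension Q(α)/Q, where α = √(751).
[Q(α):Q] = 2

[Q(α):Q] equals the degree of the minimal polynomial of α. Here α^2 = 751 and x^2 - 751 is irreducible (d = 751 is squarefree, ≠ 1, hence not a square), so deg(m_α) = 2. Thus [Q(α):Q] = 2.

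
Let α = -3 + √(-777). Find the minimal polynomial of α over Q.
m_α(x) = x^2 + 6x + 786

From α + 3 = √(-777), squaring gives (α + 3)^2 = -777, i.e. α^2 + 6α + 9 = -777, so α^2 + 6α + 786 = 0. The discriminant of x^2 + 6x + 786 is (6)^2 - 4·(786) = 36 - 3144 = -3108, and 4·(-777) is not a perfect square in Q since -777 is squarefree and ≠ 1. Hence x^2 + 6x + 786 is irreducible over Q and is the minimal polynomial of α.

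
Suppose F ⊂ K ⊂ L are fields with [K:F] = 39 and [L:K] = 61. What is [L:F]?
[L:F] = 2379

The tower law says that for any tower of field extensions F ⊂ K ⊂ L with finite degrees, [L:F] = [L:K] · [K:F]. Here this gives [L:F] = 61 · 39 = 2379.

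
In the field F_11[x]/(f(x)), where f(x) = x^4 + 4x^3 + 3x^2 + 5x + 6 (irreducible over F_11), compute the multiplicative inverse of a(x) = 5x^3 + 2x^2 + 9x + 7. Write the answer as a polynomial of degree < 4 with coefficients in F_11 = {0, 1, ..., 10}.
a(x)^(-1) ≡ x^3 + 10x^2 + 3x + 8 (mod f(x))

Since f is irreducible over F_11, F_11[x]/(f) is a field and a(x) ≠ 0 has an inverse. Apply the extended Euclidean algorithm to f(x) and a(x) in F_11[x]: f(x) = (9x + 6)·a(x) + (9x^2 + 9x + 8);  a(x) = (3x + 7)·(9x^2 + 9x + 8) + (10x + 6);  (9x^2 + 9x + 8) = (2x + 3)·(10x + 6) + (1). The last nonzero remainder is the constant 1 = gcd(f, a) in F_11. Back-substituting through the division chain expresses 1 = s(x)·a(x) + t(x)·f(x) with s(x) ≡ x^3 + 10x^2 + 3x + 8 (mod f), so a(x)^(-1) ≡ s(x) = x^3 + 10x^2 + 3x + 8 (mod f). Check: (5x^3 + 2x^2 + 9x + 7)·(x^3 + 10x^2 + 3x + 8) = 5x^6 + 8x^5 + 3x^2 + 5x + 1 ≡ 1 (mod x^4 + 4x^3 + 3x^2 + 5x + 6).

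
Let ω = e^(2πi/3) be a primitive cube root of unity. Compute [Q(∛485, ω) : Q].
[Q(∛485, ω) : Q] = 6

[Q(∛485):Q] = 3 (min poly x^3 - 485, irreducible since 485 is not a perfect cube). [Q(ω):Q] = 2 (min poly x^2 + x + 1). Since Q(∛485) ⊂ R and ω ∉ R, we have ω ∉ Q(∛485), so x^2 + x + 1 remains irreducible over Q(∛485) and [Q(∛485, ω) : Q(∛485)] = 2. By the tower law, [Q(∛485, ω) : Q] = 3 · 2 = 6. (In fact Q(∛485, ω) is the splitting field of x^3 - 485 over Q.)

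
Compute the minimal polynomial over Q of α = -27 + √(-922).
m_α(x) = x^2 + 54x + 1651

From α + 27 = √(-922), squaring gives (α + 27)^2 = -922, i.e. α^2 + 54α + 729 = -922, so α^2 + 54α + 1651 = 0. The discriminant of x^2 + 54x + 1651 is (54)^2 - 4·(1651) = 2916 - 6604 = -3688, and 4·(-922) is not a perfect square in Q since -922 is squarefree and ≠ 1. Hence x^2 + 54x + 1651 is irreducible over Q and is the minimal polynomial of α.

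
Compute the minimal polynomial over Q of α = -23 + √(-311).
m_α(x) = x^2 + 46x + 840

From α + 23 = √(-311), squaring gives (α + 23)^2 = -311, i.e. α^2 + 46α + 529 = -311, so α^2 + 46α + 840 = 0. The discriminant of x^2 + 46x + 840 is (46)^2 - 4·(840) = 2116 - 3360 = -1244, and 4·(-311) is not a perfect square in Q since -311 is squarefree and ≠ 1. Hence x^2 + 46x + 840 is irreducible over Q and is the minimal polynomial of α.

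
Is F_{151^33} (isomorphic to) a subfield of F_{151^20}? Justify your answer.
No: F_{151^33} is not a subfield of F_{151^20}

F_{p^m} embeds in F_{p^n} iff m | n. Here 33 ∤ 20 (since 20 = 0·33 + 20 with remainder 20 ≠ 0), so F_{151^33} is not a subfield of F_{151^20}. Equivalently: if it were, the tower law would give 33 = [F_{151^33}:F_151] dividing [F_{151^20}:F_151] = 20, contradiction.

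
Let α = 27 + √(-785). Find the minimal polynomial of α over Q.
m_α(x) = x^2 - 54x + 1514

From α - 27 = √(-785), squaring gives (α - 27)^2 = -785, i.e. α^2 - 54α + 729 = -785, so α^2 - 54α + 1514 = 0. The discriminant of x^2 - 54x + 1514 is (-54)^2 - 4·(1514) = 2916 - 6056 = -3140, and 4·(-785) is not a perfect square in Q since -785 is squarefree and ≠ 1. Hence x^2 - 54x + 1514 is irreducible over Q and is the minimal polynomial of α.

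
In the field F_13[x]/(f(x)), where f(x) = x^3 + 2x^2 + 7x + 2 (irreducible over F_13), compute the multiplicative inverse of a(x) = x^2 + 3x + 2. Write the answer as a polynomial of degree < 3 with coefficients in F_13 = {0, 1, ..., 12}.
a(x)^(-1) ≡ 11x^2 + 10x + 2 (mod f(x))

Since f is irreducible over F_13, F_13[x]/(f) is a field and a(x) ≠ 0 has an inverse. Apply the extended Euclidean algorithm to f(x) and a(x) in F_13[x]: f(x) = (x + 12)·a(x) + (8x + 4);  a(x) = (5x + 6)·(8x + 4) + (4). The last nonzero remainder is the constant 4 = gcd(f, a) in F_13. Back-substituting through the division chain expresses 4 = s(x)·a(x) + t(x)·f(x) with s(x) ≡ 5x^2 + x + 8 (mod f), so (5x^2 + x + 8)·a(x) ≡ 4 (mod f). Multiplying by 4^(-1) ≡ 10 in F_13 gives a(x)^(-1) ≡ 10·(5x^2 + x + 8) ≡ 11x^2 + 10x + 2 (mod f). Check: (x^2 + 3x + 2)·(11x^2 + 10x + 2) = 11x^4 + 4x^3 + 2x^2 + 4 ≡ 1 (mod x^3 + 2x^2 + 7x + 2).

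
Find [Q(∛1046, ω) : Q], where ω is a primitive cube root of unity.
[Q(∛1046, ω) : Q] = 6

[Q(∛1046):Q] = 3 (min poly x^3 - 1046, irreducible since 1046 is not a perfect cube). [Q(ω):Q] = 2 (min poly x^2 + x + 1). Since Q(∛1046) ⊂ R and ω ∉ R, we have ω ∉ Q(∛1046), so x^2 + x + 1 remains irreducible over Q(∛1046) and [Q(∛1046, ω) : Q(∛1046)] = 2. By the tower law, [Q(∛1046, ω) : Q] = 3 · 2 = 6. (In fact Q(∛1046, ω) is the splitting field of x^3 - 1046 over Q.)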